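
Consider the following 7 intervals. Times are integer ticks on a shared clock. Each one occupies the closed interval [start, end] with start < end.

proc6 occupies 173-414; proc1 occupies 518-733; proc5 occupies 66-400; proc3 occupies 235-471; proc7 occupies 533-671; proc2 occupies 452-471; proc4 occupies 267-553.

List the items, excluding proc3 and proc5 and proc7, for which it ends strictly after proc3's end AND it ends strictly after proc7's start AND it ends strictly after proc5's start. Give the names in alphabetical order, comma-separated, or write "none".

Conditions: its end is strictly after proc3's end (X.end > 471) AND its end is strictly after proc7's start (X.end > 533) AND its end is strictly after proc5's start (X.end > 66).
proc1: end 733 > 471? ✓; end 733 > 533? ✓; end 733 > 66? ✓ → yes.
proc2: end 471 > 471? ✗; end 471 > 533? ✗; end 471 > 66? ✓ → no.
proc4: end 553 > 471? ✓; end 553 > 533? ✓; end 553 > 66? ✓ → yes.
proc6: end 414 > 471? ✗; end 414 > 533? ✗; end 414 > 66? ✓ → no.
Result: proc1, proc4.

proc1, proc4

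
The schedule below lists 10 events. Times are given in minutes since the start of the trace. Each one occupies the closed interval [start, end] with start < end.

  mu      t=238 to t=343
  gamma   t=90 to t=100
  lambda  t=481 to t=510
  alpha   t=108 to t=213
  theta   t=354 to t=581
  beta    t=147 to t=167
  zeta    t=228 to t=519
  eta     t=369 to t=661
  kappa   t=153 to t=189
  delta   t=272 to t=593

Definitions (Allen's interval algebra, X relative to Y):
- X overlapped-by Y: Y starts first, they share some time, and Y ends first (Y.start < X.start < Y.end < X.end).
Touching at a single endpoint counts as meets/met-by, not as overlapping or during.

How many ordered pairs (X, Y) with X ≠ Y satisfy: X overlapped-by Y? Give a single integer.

7

Checking all 90 ordered pairs for relation 'overlapped-by'; matching pairs in alphabetical order:
(delta, mu): delta overlapped-by mu ✓
(delta, zeta): delta overlapped-by zeta ✓
(eta, delta): eta overlapped-by delta ✓
(eta, theta): eta overlapped-by theta ✓
(eta, zeta): eta overlapped-by zeta ✓
(kappa, beta): kappa overlapped-by beta ✓
(theta, zeta): theta overlapped-by zeta ✓
Count: 7.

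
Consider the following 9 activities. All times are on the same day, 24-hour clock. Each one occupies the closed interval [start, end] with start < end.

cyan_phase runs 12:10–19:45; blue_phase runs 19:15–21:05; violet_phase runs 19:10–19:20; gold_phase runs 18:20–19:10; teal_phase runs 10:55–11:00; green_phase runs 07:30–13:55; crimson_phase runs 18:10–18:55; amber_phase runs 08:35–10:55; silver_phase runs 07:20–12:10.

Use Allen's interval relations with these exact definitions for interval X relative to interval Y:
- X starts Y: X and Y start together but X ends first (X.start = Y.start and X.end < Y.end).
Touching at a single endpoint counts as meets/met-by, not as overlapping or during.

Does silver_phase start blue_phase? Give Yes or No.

No

silver_phase = [07:20, 12:10], blue_phase = [19:15, 21:05].
Actual relation of silver_phase to blue_phase: before.
Asked whether 'starts' holds → No.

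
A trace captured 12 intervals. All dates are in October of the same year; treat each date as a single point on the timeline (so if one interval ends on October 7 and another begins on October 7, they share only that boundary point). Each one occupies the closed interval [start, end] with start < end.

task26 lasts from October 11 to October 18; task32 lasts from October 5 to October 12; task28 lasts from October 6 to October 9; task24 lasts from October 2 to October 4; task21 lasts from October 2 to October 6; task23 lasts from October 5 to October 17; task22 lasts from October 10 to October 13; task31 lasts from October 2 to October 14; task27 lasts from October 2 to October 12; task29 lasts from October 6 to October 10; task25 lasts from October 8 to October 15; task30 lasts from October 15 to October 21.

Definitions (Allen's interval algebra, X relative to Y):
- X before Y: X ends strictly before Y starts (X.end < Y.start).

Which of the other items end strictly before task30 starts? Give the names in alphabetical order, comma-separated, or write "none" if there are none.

Target task30 = [October 15, October 21].
task21 [October 2, October 6] → before → yes.
task22 [October 10, October 13] → before → yes.
task23 [October 5, October 17] → overlaps → no.
task24 [October 2, October 4] → before → yes.
task25 [October 8, October 15] → meets → no.
task26 [October 11, October 18] → overlaps → no.
task27 [October 2, October 12] → before → yes.
task28 [October 6, October 9] → before → yes.
task29 [October 6, October 10] → before → yes.
task31 [October 2, October 14] → before → yes.
task32 [October 5, October 12] → before → yes.
Result: task21, task22, task24, task27, task28, task29, task31, task32.

task21, task22, task24, task27, task28, task29, task31, task32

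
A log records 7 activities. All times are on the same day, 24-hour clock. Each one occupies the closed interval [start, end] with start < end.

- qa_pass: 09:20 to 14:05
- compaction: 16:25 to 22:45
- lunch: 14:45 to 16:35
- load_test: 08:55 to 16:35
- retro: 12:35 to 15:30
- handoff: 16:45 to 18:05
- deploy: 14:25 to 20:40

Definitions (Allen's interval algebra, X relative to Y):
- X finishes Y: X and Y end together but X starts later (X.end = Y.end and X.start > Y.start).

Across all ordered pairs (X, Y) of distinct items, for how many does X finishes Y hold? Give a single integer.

Checking all 42 ordered pairs for relation 'finishes'; matching pairs in alphabetical order:
(lunch, load_test): lunch finishes load_test ✓
Count: 1.

1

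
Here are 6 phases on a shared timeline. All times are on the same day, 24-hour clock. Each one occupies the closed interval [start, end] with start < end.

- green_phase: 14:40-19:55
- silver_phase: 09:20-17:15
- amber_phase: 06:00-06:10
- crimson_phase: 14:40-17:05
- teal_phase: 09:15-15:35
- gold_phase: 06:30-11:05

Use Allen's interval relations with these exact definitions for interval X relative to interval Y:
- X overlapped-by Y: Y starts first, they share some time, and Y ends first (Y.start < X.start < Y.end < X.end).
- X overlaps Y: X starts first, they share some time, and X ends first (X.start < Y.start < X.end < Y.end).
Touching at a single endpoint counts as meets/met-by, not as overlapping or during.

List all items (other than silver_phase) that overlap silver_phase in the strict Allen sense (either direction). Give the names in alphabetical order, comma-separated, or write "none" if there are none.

gold_phase, green_phase, teal_phase

Target silver_phase = [09:20, 17:15].
amber_phase [06:00, 06:10] → before → no.
crimson_phase [14:40, 17:05] → during → no.
gold_phase [06:30, 11:05] → overlaps → yes.
green_phase [14:40, 19:55] → overlapped-by → yes.
teal_phase [09:15, 15:35] → overlaps → yes.
Result: gold_phase, green_phase, teal_phase.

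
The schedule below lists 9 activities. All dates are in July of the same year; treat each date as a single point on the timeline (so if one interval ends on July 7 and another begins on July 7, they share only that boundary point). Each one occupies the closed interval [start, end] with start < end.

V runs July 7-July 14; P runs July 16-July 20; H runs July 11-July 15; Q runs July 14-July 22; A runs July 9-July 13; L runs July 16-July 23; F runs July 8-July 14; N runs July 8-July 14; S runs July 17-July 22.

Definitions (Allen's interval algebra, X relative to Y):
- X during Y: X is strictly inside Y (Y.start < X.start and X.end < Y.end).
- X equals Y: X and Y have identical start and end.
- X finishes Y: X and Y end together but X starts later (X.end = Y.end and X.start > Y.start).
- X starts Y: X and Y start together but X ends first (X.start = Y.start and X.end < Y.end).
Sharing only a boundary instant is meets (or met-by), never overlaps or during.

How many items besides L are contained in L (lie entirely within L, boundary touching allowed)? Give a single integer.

Target L = [July 16, July 23].
A [July 9, July 13] → before → no.
F [July 8, July 14] → before → no.
H [July 11, July 15] → before → no.
N [July 8, July 14] → before → no.
P [July 16, July 20] → starts → counts.
Q [July 14, July 22] → overlaps → no.
S [July 17, July 22] → during → counts.
V [July 7, July 14] → before → no.
Total: 2.

2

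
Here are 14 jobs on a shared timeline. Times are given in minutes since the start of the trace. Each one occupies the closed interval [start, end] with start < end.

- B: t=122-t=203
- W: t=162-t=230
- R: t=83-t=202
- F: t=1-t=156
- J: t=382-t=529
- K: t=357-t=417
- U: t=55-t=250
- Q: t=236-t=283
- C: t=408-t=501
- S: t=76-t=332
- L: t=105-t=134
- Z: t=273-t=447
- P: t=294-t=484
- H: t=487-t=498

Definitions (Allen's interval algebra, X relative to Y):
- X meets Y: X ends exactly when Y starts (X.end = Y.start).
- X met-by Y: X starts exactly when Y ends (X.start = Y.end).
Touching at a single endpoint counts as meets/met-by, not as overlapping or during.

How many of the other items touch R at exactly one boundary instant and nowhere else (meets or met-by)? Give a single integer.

Target R = [t=83, t=202].
B [t=122, t=203] → overlapped-by → no.
C [t=408, t=501] → after → no.
F [t=1, t=156] → overlaps → no.
H [t=487, t=498] → after → no.
J [t=382, t=529] → after → no.
K [t=357, t=417] → after → no.
L [t=105, t=134] → during → no.
P [t=294, t=484] → after → no.
Q [t=236, t=283] → after → no.
S [t=76, t=332] → contains → no.
U [t=55, t=250] → contains → no.
W [t=162, t=230] → overlapped-by → no.
Z [t=273, t=447] → after → no.
Total: 0.

0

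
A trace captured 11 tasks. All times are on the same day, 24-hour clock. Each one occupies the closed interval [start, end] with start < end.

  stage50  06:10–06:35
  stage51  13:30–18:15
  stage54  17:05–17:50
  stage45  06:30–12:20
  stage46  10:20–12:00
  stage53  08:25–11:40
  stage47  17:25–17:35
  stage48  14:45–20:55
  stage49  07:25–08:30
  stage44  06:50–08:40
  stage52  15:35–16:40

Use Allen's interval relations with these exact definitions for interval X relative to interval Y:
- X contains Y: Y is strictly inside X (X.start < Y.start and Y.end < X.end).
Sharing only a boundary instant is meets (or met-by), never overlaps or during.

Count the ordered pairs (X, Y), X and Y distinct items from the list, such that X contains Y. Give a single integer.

Checking all 110 ordered pairs for relation 'contains'; matching pairs in alphabetical order:
(stage44, stage49): stage44 contains stage49 ✓
(stage45, stage44): stage45 contains stage44 ✓
(stage45, stage46): stage45 contains stage46 ✓
(stage45, stage49): stage45 contains stage49 ✓
(stage45, stage53): stage45 contains stage53 ✓
(stage48, stage47): stage48 contains stage47 ✓
(stage48, stage52): stage48 contains stage52 ✓
(stage48, stage54): stage48 contains stage54 ✓
(stage51, stage47): stage51 contains stage47 ✓
(stage51, stage52): stage51 contains stage52 ✓
(stage51, stage54): stage51 contains stage54 ✓
(stage54, stage47): stage54 contains stage47 ✓
Count: 12.

12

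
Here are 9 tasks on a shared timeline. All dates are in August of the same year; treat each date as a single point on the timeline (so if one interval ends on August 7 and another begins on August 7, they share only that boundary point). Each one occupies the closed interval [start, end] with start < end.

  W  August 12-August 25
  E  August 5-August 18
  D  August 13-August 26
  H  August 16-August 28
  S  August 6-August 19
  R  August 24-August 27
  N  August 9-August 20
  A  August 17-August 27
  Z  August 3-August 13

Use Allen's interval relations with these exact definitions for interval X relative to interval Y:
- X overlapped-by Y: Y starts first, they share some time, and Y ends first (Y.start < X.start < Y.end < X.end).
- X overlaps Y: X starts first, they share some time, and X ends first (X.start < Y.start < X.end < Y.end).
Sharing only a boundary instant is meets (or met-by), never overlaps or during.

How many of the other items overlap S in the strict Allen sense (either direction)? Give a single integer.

7

Target S = [August 6, August 19].
A [August 17, August 27] → overlapped-by → counts.
D [August 13, August 26] → overlapped-by → counts.
E [August 5, August 18] → overlaps → counts.
H [August 16, August 28] → overlapped-by → counts.
N [August 9, August 20] → overlapped-by → counts.
R [August 24, August 27] → after → no.
W [August 12, August 25] → overlapped-by → counts.
Z [August 3, August 13] → overlaps → counts.
Total: 7.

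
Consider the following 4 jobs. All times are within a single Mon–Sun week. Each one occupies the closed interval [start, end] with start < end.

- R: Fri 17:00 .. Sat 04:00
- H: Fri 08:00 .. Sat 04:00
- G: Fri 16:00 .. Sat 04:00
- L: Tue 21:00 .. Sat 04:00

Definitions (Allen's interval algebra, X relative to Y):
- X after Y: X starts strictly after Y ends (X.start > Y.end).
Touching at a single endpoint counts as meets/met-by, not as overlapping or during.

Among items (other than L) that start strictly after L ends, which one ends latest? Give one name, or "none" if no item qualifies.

Target L = [Tue 21:00, Sat 04:00].
G [Fri 16:00, Sat 04:00] → finishes → excluded.
H [Fri 08:00, Sat 04:00] → finishes → excluded.
R [Fri 17:00, Sat 04:00] → finishes → excluded.
No candidates → none.

none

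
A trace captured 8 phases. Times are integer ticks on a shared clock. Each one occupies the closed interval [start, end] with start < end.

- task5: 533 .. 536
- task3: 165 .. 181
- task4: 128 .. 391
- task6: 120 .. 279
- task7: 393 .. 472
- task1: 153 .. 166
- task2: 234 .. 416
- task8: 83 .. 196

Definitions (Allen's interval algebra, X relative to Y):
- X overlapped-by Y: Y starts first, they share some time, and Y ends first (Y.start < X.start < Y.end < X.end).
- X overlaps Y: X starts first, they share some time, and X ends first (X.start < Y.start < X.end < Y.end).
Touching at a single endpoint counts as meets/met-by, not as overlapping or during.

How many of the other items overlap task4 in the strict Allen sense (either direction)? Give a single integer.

3

Target task4 = [128, 391].
task1 [153, 166] → during → no.
task2 [234, 416] → overlapped-by → counts.
task3 [165, 181] → during → no.
task5 [533, 536] → after → no.
task6 [120, 279] → overlaps → counts.
task7 [393, 472] → after → no.
task8 [83, 196] → overlaps → counts.
Total: 3.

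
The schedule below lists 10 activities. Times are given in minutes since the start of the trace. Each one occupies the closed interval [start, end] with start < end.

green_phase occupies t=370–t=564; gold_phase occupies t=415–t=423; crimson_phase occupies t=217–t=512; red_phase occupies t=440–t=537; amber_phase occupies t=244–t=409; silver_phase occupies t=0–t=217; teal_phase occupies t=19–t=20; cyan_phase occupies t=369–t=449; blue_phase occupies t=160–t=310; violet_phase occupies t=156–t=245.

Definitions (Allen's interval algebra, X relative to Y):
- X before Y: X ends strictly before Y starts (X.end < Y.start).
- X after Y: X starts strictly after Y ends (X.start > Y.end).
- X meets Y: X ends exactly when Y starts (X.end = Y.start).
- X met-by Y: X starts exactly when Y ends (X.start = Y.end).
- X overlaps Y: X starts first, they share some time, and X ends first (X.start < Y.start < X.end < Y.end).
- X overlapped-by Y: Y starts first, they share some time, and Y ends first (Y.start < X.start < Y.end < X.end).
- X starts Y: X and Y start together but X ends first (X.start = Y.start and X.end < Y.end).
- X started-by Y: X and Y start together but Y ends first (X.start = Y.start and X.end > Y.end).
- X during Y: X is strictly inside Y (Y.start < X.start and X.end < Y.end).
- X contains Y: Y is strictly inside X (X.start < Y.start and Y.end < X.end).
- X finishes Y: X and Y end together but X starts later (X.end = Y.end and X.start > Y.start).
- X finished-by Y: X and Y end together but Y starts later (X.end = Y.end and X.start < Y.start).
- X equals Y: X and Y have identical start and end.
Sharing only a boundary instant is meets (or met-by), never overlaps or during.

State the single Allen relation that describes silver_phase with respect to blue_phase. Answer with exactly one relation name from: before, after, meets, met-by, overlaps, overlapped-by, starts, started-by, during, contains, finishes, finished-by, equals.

overlaps

silver_phase = [t=0, t=217]; blue_phase = [t=160, t=310].
Compare endpoints: silver_phase.start < blue_phase.start, silver_phase.start < blue_phase.end, silver_phase.end > blue_phase.start, silver_phase.end < blue_phase.end.
That pattern is 'overlaps'.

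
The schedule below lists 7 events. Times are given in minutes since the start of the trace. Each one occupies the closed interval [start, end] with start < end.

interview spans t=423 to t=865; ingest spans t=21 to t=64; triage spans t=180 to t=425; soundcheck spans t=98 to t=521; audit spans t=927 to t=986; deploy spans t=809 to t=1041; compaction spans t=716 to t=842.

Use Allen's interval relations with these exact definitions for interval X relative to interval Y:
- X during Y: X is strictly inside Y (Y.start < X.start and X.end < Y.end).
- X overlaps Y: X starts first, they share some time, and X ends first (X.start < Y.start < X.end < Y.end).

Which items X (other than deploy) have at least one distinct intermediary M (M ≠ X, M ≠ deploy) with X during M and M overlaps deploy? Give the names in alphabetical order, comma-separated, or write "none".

Target deploy = [t=809, t=1041].
Intermediaries M with M overlaps deploy: compaction, interview.
Via compaction — items with X during compaction: none.
Via interview — items with X during interview: compaction.
Union: compaction.

compaction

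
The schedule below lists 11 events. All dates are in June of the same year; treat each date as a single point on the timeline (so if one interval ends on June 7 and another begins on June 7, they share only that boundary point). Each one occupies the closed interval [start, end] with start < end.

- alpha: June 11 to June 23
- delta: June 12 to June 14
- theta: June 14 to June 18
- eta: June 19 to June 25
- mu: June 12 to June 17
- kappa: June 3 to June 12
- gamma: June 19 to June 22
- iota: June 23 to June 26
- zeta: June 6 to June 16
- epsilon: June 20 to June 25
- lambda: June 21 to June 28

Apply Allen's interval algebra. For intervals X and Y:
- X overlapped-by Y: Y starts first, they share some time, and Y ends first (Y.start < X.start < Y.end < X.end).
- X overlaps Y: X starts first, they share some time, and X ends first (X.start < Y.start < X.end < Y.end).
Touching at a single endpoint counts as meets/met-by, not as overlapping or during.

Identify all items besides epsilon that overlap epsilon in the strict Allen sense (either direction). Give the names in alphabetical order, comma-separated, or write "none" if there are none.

Target epsilon = [June 20, June 25].
alpha [June 11, June 23] → overlaps → yes.
delta [June 12, June 14] → before → no.
eta [June 19, June 25] → finished-by → no.
gamma [June 19, June 22] → overlaps → yes.
iota [June 23, June 26] → overlapped-by → yes.
kappa [June 3, June 12] → before → no.
lambda [June 21, June 28] → overlapped-by → yes.
mu [June 12, June 17] → before → no.
theta [June 14, June 18] → before → no.
zeta [June 6, June 16] → before → no.
Result: alpha, gamma, iota, lambda.

alpha, gamma, iota, lambda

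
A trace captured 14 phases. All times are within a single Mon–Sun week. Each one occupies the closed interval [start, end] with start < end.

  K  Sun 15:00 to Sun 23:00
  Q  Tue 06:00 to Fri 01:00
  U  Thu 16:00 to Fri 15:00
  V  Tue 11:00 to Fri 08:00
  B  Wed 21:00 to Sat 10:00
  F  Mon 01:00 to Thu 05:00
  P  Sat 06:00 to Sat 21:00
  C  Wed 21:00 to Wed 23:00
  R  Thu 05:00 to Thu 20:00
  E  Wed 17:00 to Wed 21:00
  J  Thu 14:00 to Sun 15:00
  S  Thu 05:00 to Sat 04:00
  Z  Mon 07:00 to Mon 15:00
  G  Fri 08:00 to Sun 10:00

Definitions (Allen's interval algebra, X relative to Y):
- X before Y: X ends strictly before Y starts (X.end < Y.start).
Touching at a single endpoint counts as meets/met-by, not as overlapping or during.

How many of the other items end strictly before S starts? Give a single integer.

3

Target S = [Thu 05:00, Sat 04:00].
B [Wed 21:00, Sat 10:00] → contains → no.
C [Wed 21:00, Wed 23:00] → before → counts.
E [Wed 17:00, Wed 21:00] → before → counts.
F [Mon 01:00, Thu 05:00] → meets → no.
G [Fri 08:00, Sun 10:00] → overlapped-by → no.
J [Thu 14:00, Sun 15:00] → overlapped-by → no.
K [Sun 15:00, Sun 23:00] → after → no.
P [Sat 06:00, Sat 21:00] → after → no.
Q [Tue 06:00, Fri 01:00] → overlaps → no.
R [Thu 05:00, Thu 20:00] → starts → no.
U [Thu 16:00, Fri 15:00] → during → no.
V [Tue 11:00, Fri 08:00] → overlaps → no.
Z [Mon 07:00, Mon 15:00] → before → counts.
Total: 3.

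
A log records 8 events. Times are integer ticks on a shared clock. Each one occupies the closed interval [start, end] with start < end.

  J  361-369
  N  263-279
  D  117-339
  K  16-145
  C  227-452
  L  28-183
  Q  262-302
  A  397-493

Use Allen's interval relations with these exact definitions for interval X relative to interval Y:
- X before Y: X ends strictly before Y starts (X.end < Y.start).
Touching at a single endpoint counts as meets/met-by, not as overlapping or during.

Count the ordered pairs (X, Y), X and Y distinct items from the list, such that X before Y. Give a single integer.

Checking all 56 ordered pairs for relation 'before'; matching pairs in alphabetical order:
(D, A): D before A ✓
(D, J): D before J ✓
(J, A): J before A ✓
(K, A): K before A ✓
(K, C): K before C ✓
(K, J): K before J ✓
(K, N): K before N ✓
(K, Q): K before Q ✓
(L, A): L before A ✓
(L, C): L before C ✓
(L, J): L before J ✓
(L, N): L before N ✓
(L, Q): L before Q ✓
(N, A): N before A ✓
(N, J): N before J ✓
(Q, A): Q before A ✓
(Q, J): Q before J ✓
Count: 17.

17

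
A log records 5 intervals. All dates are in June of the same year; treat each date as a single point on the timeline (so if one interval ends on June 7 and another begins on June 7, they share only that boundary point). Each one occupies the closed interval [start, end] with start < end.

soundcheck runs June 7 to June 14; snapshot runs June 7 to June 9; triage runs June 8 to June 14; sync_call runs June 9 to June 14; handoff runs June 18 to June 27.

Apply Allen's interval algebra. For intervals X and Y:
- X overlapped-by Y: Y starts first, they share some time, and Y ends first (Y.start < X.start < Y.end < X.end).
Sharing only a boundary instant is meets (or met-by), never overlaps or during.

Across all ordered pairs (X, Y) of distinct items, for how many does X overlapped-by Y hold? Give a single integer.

Checking all 20 ordered pairs for relation 'overlapped-by'; matching pairs in alphabetical order:
(triage, snapshot): triage overlapped-by snapshot ✓
Count: 1.

1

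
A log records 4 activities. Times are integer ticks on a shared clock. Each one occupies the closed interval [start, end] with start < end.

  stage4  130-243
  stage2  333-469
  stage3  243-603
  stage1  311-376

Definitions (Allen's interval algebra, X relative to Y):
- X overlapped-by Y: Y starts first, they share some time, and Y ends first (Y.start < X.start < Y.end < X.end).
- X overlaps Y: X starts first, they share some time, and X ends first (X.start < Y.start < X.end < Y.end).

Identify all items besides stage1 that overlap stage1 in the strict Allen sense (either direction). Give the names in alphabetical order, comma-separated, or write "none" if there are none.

Target stage1 = [311, 376].
stage2 [333, 469] → overlapped-by → yes.
stage3 [243, 603] → contains → no.
stage4 [130, 243] → before → no.
Result: stage2.

stage2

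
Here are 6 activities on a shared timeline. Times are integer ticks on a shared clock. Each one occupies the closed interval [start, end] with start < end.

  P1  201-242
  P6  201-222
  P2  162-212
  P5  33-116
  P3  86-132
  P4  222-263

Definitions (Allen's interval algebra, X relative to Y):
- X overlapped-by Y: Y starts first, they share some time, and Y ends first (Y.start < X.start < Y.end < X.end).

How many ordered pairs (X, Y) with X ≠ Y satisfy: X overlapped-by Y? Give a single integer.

4

Checking all 30 ordered pairs for relation 'overlapped-by'; matching pairs in alphabetical order:
(P1, P2): P1 overlapped-by P2 ✓
(P3, P5): P3 overlapped-by P5 ✓
(P4, P1): P4 overlapped-by P1 ✓
(P6, P2): P6 overlapped-by P2 ✓
Count: 4.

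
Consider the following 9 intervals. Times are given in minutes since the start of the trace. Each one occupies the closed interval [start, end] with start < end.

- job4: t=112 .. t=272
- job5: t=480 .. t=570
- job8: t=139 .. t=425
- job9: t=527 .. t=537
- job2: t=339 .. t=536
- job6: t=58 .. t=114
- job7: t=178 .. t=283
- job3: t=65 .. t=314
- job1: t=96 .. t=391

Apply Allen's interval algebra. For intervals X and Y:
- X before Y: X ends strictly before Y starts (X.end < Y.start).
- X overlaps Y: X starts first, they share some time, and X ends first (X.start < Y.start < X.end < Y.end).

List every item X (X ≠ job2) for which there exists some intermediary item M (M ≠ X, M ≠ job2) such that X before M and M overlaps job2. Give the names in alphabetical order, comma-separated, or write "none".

job6

Target job2 = [t=339, t=536].
Intermediaries M with M overlaps job2: job1, job8.
Via job1 — items with X before job1: none.
Via job8 — items with X before job8: job6.
Union: job6.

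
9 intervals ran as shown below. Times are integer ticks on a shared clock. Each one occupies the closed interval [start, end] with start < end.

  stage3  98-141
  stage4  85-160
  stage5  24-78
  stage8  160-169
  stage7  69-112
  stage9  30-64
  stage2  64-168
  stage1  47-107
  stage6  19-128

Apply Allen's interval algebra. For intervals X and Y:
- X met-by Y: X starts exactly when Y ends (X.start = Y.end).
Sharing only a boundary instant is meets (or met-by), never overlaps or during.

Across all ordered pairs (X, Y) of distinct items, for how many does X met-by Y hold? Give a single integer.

2

Checking all 72 ordered pairs for relation 'met-by'; matching pairs in alphabetical order:
(stage2, stage9): stage2 met-by stage9 ✓
(stage8, stage4): stage8 met-by stage4 ✓
Count: 2.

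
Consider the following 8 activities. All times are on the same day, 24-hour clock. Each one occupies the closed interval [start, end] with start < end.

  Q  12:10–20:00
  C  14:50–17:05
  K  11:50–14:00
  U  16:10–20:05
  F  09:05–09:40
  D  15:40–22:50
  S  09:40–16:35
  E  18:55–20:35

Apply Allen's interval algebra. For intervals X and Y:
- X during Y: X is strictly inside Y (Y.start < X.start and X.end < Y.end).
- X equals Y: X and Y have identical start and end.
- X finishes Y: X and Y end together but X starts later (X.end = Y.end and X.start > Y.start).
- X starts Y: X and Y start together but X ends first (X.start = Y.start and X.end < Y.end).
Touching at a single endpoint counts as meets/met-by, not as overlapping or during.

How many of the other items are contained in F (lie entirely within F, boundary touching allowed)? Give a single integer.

0

Target F = [09:05, 09:40].
C [14:50, 17:05] → after → no.
D [15:40, 22:50] → after → no.
E [18:55, 20:35] → after → no.
K [11:50, 14:00] → after → no.
Q [12:10, 20:00] → after → no.
S [09:40, 16:35] → met-by → no.
U [16:10, 20:05] → after → no.
Total: 0.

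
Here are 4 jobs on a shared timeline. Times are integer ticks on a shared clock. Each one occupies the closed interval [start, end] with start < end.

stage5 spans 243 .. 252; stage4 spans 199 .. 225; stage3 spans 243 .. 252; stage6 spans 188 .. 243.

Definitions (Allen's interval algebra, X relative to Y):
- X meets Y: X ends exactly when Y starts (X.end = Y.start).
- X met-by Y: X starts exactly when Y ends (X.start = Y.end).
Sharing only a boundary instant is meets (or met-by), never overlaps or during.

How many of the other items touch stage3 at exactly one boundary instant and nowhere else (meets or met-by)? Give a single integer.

1

Target stage3 = [243, 252].
stage4 [199, 225] → before → no.
stage5 [243, 252] → equals → no.
stage6 [188, 243] → meets → counts.
Total: 1.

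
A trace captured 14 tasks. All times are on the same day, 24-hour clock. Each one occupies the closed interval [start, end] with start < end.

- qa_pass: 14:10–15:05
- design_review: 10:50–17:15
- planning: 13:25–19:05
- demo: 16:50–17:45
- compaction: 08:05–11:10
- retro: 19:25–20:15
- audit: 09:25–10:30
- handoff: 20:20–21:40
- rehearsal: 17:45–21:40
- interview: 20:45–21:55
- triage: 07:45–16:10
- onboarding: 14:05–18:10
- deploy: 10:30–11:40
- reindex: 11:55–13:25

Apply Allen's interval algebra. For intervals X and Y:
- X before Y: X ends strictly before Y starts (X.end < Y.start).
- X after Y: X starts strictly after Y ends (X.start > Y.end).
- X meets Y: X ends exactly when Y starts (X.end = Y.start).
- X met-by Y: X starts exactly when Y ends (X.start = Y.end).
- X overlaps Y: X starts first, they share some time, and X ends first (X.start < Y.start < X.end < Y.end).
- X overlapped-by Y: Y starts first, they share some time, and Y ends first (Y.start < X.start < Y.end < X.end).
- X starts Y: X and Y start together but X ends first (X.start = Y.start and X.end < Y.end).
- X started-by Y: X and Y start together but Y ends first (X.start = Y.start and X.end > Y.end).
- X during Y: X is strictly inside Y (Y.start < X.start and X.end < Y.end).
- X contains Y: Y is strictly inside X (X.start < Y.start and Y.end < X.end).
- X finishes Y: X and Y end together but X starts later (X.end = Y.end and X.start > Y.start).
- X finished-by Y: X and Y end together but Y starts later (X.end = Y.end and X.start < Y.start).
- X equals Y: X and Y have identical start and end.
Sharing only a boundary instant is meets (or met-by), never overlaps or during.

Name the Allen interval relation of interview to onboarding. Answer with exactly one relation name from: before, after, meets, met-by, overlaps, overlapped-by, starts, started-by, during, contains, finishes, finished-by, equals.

interview = [20:45, 21:55]; onboarding = [14:05, 18:10].
Compare endpoints: interview.start > onboarding.start, interview.start > onboarding.end, interview.end > onboarding.start, interview.end > onboarding.end.
That pattern is 'after'.

after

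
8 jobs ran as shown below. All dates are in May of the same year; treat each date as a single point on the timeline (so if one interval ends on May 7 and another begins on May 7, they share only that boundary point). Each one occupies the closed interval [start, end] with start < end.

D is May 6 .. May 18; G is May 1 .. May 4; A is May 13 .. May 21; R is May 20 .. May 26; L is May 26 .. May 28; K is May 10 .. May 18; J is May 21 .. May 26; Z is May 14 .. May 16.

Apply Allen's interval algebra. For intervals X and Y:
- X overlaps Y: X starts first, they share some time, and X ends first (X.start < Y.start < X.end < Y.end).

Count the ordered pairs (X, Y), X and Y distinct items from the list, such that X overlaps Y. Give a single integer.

3

Checking all 56 ordered pairs for relation 'overlaps'; matching pairs in alphabetical order:
(A, R): A overlaps R ✓
(D, A): D overlaps A ✓
(K, A): K overlaps A ✓
Count: 3.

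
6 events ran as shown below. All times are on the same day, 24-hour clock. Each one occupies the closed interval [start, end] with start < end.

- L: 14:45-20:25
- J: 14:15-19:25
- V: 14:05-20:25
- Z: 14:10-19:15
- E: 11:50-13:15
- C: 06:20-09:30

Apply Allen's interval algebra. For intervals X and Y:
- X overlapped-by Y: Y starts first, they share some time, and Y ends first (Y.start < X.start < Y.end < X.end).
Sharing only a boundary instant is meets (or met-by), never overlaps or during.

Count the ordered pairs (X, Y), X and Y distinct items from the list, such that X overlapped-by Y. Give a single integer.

Checking all 30 ordered pairs for relation 'overlapped-by'; matching pairs in alphabetical order:
(J, Z): J overlapped-by Z ✓
(L, J): L overlapped-by J ✓
(L, Z): L overlapped-by Z ✓
Count: 3.

3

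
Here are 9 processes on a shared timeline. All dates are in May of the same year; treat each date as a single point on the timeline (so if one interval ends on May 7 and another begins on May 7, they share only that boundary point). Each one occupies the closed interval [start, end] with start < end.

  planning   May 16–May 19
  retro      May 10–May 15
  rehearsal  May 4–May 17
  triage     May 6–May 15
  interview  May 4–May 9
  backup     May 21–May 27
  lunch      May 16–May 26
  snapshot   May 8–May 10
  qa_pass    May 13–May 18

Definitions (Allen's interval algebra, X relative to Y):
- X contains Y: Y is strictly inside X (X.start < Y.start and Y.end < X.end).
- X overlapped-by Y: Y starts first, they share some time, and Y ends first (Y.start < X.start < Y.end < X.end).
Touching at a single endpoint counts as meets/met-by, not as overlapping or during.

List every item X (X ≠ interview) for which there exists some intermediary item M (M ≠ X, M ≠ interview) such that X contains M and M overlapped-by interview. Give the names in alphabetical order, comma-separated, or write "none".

Target interview = [May 4, May 9].
Intermediaries M with M overlapped-by interview: snapshot, triage.
Via snapshot — items with X contains snapshot: rehearsal, triage.
Via triage — items with X contains triage: rehearsal.
Union: rehearsal, triage.

rehearsal, triage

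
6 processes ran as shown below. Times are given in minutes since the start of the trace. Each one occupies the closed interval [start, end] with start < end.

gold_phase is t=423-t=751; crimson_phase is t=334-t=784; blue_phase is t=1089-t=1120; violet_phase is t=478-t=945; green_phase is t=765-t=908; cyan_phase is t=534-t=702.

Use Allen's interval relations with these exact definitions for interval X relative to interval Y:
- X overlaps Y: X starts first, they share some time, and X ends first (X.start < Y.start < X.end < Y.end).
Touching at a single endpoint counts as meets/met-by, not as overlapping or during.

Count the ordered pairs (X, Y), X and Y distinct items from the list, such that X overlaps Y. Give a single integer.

Checking all 30 ordered pairs for relation 'overlaps'; matching pairs in alphabetical order:
(crimson_phase, green_phase): crimson_phase overlaps green_phase ✓
(crimson_phase, violet_phase): crimson_phase overlaps violet_phase ✓
(gold_phase, violet_phase): gold_phase overlaps violet_phase ✓
Count: 3.

3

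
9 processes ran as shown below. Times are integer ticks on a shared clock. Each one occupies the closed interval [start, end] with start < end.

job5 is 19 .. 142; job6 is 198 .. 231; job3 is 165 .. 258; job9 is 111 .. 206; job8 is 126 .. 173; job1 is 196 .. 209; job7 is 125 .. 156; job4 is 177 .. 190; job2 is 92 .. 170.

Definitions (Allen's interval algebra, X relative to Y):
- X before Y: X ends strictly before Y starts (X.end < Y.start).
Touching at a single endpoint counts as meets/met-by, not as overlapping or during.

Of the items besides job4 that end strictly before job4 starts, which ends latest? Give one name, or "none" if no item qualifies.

job8

Target job4 = [177, 190].
job1 [196, 209] → after → excluded.
job2 [92, 170] → before → candidate.
job3 [165, 258] → contains → excluded.
job5 [19, 142] → before → candidate.
job6 [198, 231] → after → excluded.
job7 [125, 156] → before → candidate.
job8 [126, 173] → before → candidate.
job9 [111, 206] → contains → excluded.
Among candidates, latest end is 173 → job8.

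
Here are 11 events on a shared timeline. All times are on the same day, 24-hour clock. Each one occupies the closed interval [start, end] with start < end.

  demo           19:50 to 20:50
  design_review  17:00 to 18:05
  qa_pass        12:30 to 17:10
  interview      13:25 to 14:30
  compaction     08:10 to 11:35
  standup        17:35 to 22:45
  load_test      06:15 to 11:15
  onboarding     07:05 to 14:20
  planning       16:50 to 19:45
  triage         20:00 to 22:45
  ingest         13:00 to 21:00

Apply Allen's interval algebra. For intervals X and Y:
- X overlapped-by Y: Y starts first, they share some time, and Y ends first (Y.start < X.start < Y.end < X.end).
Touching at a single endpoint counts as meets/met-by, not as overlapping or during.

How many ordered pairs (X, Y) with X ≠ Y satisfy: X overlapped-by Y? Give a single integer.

13

Checking all 110 ordered pairs for relation 'overlapped-by'; matching pairs in alphabetical order:
(compaction, load_test): compaction overlapped-by load_test ✓
(design_review, qa_pass): design_review overlapped-by qa_pass ✓
(ingest, onboarding): ingest overlapped-by onboarding ✓
(ingest, qa_pass): ingest overlapped-by qa_pass ✓
(interview, onboarding): interview overlapped-by onboarding ✓
(onboarding, load_test): onboarding overlapped-by load_test ✓
(planning, qa_pass): planning overlapped-by qa_pass ✓
(qa_pass, onboarding): qa_pass overlapped-by onboarding ✓
(standup, design_review): standup overlapped-by design_review ✓
(standup, ingest): standup overlapped-by ingest ✓
(standup, planning): standup overlapped-by planning ✓
(triage, demo): triage overlapped-by demo ✓
(triage, ingest): triage overlapped-by ingest ✓
Count: 13.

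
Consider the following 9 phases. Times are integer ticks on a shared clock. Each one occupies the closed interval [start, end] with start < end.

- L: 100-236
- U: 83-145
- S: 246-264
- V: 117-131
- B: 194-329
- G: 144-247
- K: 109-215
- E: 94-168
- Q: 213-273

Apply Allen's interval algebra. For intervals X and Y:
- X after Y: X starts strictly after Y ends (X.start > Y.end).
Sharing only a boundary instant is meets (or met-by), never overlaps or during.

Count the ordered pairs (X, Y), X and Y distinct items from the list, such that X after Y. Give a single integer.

12

Checking all 72 ordered pairs for relation 'after'; matching pairs in alphabetical order:
(B, E): B after E ✓
(B, U): B after U ✓
(B, V): B after V ✓
(G, V): G after V ✓
(Q, E): Q after E ✓
(Q, U): Q after U ✓
(Q, V): Q after V ✓
(S, E): S after E ✓
(S, K): S after K ✓
(S, L): S after L ✓
(S, U): S after U ✓
(S, V): S after V ✓
Count: 12.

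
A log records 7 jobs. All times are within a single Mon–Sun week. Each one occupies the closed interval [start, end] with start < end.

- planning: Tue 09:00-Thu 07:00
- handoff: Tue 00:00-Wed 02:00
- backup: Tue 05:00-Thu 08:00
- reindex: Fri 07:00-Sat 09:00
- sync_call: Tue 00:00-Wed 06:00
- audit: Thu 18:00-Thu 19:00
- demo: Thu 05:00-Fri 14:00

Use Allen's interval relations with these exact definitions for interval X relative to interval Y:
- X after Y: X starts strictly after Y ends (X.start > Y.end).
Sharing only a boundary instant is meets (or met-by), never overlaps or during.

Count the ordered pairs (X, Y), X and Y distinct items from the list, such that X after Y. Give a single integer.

Checking all 42 ordered pairs for relation 'after'; matching pairs in alphabetical order:
(audit, backup): audit after backup ✓
(audit, handoff): audit after handoff ✓
(audit, planning): audit after planning ✓
(audit, sync_call): audit after sync_call ✓
(demo, handoff): demo after handoff ✓
(demo, sync_call): demo after sync_call ✓
(reindex, audit): reindex after audit ✓
(reindex, backup): reindex after backup ✓
(reindex, handoff): reindex after handoff ✓
(reindex, planning): reindex after planning ✓
(reindex, sync_call): reindex after sync_call ✓
Count: 11.

11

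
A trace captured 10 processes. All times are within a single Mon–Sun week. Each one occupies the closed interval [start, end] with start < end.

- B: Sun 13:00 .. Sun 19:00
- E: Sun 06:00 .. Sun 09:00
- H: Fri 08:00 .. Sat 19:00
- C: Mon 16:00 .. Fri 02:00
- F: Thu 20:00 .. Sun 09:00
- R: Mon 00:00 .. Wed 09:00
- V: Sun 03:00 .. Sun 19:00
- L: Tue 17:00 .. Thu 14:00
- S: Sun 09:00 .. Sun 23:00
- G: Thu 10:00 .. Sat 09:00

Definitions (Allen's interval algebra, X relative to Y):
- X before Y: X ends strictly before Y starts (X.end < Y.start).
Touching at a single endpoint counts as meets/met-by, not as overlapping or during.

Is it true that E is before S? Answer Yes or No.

No

E = [Sun 06:00, Sun 09:00], S = [Sun 09:00, Sun 23:00].
Actual relation of E to S: meets.
Asked whether 'before' holds → No.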